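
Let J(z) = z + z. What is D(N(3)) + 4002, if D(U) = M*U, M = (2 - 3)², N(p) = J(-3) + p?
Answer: 3999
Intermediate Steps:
J(z) = 2*z
N(p) = -6 + p (N(p) = 2*(-3) + p = -6 + p)
M = 1 (M = (-1)² = 1)
D(U) = U (D(U) = 1*U = U)
D(N(3)) + 4002 = (-6 + 3) + 4002 = -3 + 4002 = 3999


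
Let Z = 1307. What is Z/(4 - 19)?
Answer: -1307/15 ≈ -87.133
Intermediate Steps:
Z/(4 - 19) = 1307/(4 - 19) = 1307/(-15) = 1307*(-1/15) = -1307/15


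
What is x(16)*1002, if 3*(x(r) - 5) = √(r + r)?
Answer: 5010 + 1336*√2 ≈ 6899.4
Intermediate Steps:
x(r) = 5 + √2*√r/3 (x(r) = 5 + √(r + r)/3 = 5 + √(2*r)/3 = 5 + (√2*√r)/3 = 5 + √2*√r/3)
x(16)*1002 = (5 + √2*√16/3)*1002 = (5 + (⅓)*√2*4)*1002 = (5 + 4*√2/3)*1002 = 5010 + 1336*√2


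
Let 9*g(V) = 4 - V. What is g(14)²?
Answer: 100/81 ≈ 1.2346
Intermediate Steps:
g(V) = 4/9 - V/9 (g(V) = (4 - V)/9 = 4/9 - V/9)
g(14)² = (4/9 - ⅑*14)² = (4/9 - 14/9)² = (-10/9)² = 100/81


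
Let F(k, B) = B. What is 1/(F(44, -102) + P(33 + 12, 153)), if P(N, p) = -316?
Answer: -1/418 ≈ -0.0023923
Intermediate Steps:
1/(F(44, -102) + P(33 + 12, 153)) = 1/(-102 - 316) = 1/(-418) = -1/418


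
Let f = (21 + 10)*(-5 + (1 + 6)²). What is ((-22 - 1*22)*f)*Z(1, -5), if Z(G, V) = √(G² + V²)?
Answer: -60016*√26 ≈ -3.0602e+5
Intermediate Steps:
f = 1364 (f = 31*(-5 + 7²) = 31*(-5 + 49) = 31*44 = 1364)
((-22 - 1*22)*f)*Z(1, -5) = ((-22 - 1*22)*1364)*√(1² + (-5)²) = ((-22 - 22)*1364)*√(1 + 25) = (-44*1364)*√26 = -60016*√26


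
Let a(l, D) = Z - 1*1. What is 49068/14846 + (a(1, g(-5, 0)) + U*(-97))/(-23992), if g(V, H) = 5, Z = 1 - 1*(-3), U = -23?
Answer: 286018373/89046308 ≈ 3.2120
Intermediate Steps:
Z = 4 (Z = 1 + 3 = 4)
a(l, D) = 3 (a(l, D) = 4 - 1*1 = 4 - 1 = 3)
49068/14846 + (a(1, g(-5, 0)) + U*(-97))/(-23992) = 49068/14846 + (3 - 23*(-97))/(-23992) = 49068*(1/14846) + (3 + 2231)*(-1/23992) = 24534/7423 + 2234*(-1/23992) = 24534/7423 - 1117/11996 = 286018373/89046308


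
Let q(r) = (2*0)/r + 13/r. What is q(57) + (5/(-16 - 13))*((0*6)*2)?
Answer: 13/57 ≈ 0.22807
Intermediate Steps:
q(r) = 13/r (q(r) = 0/r + 13/r = 0 + 13/r = 13/r)
q(57) + (5/(-16 - 13))*((0*6)*2) = 13/57 + (5/(-16 - 13))*((0*6)*2) = 13*(1/57) + (5/(-29))*(0*2) = 13/57 - 1/29*5*0 = 13/57 - 5/29*0 = 13/57 + 0 = 13/57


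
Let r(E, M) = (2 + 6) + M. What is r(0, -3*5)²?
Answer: 49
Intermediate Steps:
r(E, M) = 8 + M
r(0, -3*5)² = (8 - 3*5)² = (8 - 15)² = (-7)² = 49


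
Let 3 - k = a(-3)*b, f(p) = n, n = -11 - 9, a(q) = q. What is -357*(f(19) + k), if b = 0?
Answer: 6069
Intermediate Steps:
n = -20
f(p) = -20
k = 3 (k = 3 - (-3)*0 = 3 - 1*0 = 3 + 0 = 3)
-357*(f(19) + k) = -357*(-20 + 3) = -357*(-17) = 6069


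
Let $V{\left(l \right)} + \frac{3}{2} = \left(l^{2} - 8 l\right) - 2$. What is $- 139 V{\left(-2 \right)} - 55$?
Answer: $- \frac{4697}{2} \approx -2348.5$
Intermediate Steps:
$V{\left(l \right)} = - \frac{7}{2} + l^{2} - 8 l$ ($V{\left(l \right)} = - \frac{3}{2} - \left(2 - l^{2} + 8 l\right) = - \frac{7}{2} + l^{2} - 8 l$)
$- 139 V{\left(-2 \right)} - 55 = - 139 \left(- \frac{7}{2} + \left(-2\right)^{2} - -16\right) - 55 = - 139 \left(- \frac{7}{2} + 4 + 16\right) - 55 = \left(-139\right) \frac{33}{2} - 55 = - \frac{4587}{2} - 55 = - \frac{4697}{2}$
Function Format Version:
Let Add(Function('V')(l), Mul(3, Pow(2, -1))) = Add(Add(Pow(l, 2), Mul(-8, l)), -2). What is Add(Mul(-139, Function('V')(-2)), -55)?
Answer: Rational(-4697, 2) ≈ -2348.5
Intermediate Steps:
Function('V')(l) = Add(Rational(-7, 2), Pow(l, 2), Mul(-8, l)) (Function('V')(l) = Add(Rational(-3, 2), Add(Add(Pow(l, 2), Mul(-8, l)), -2)) = Add(Rational(-3, 2), Add(-2, Pow(l, 2), Mul(-8, l))) = Add(Rational(-7, 2), Pow(l, 2), Mul(-8, l)))
Add(Mul(-139, Function('V')(-2)), -55) = Add(Mul(-139, Add(Rational(-7, 2), Pow(-2, 2), Mul(-8, -2))), -55) = Add(Mul(-139, Add(Rational(-7, 2), 4, 16)), -55) = Add(Mul(-139, Rational(33, 2)), -55) = Add(Rational(-4587, 2), -55) = Rational(-4697, 2)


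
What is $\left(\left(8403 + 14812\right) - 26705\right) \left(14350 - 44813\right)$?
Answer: $106315870$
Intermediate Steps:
$\left(\left(8403 + 14812\right) - 26705\right) \left(14350 - 44813\right) = \left(23215 - 26705\right) \left(-30463\right) = \left(-3490\right) \left(-30463\right) = 106315870$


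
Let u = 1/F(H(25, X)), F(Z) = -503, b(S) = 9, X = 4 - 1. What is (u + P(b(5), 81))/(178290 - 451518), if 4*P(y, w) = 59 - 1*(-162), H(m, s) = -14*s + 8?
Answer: -37053/183244912 ≈ -0.00020220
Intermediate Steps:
X = 3
H(m, s) = 8 - 14*s
u = -1/503 (u = 1/(-503) = -1/503 ≈ -0.0019881)
P(y, w) = 221/4 (P(y, w) = (59 - 1*(-162))/4 = (59 + 162)/4 = (1/4)*221 = 221/4)
(u + P(b(5), 81))/(178290 - 451518) = (-1/503 + 221/4)/(178290 - 451518) = (111159/2012)/(-273228) = (111159/2012)*(-1/273228) = -37053/183244912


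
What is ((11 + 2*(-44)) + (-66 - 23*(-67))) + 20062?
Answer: 21460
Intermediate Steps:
((11 + 2*(-44)) + (-66 - 23*(-67))) + 20062 = ((11 - 88) + (-66 + 1541)) + 20062 = (-77 + 1475) + 20062 = 1398 + 20062 = 21460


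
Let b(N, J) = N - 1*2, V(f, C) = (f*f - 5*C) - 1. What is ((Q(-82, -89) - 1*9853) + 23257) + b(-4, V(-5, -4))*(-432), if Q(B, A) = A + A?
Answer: 15818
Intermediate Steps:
Q(B, A) = 2*A
V(f, C) = -1 + f² - 5*C (V(f, C) = (f² - 5*C) - 1 = -1 + f² - 5*C)
b(N, J) = -2 + N (b(N, J) = N - 2 = -2 + N)
((Q(-82, -89) - 1*9853) + 23257) + b(-4, V(-5, -4))*(-432) = ((2*(-89) - 1*9853) + 23257) + (-2 - 4)*(-432) = ((-178 - 9853) + 23257) - 6*(-432) = (-10031 + 23257) + 2592 = 13226 + 2592 = 15818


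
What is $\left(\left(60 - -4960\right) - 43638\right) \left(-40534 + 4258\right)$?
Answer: $1400906568$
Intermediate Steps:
$\left(\left(60 - -4960\right) - 43638\right) \left(-40534 + 4258\right) = \left(\left(60 + 4960\right) - 43638\right) \left(-36276\right) = \left(5020 - 43638\right) \left(-36276\right) = \left(-38618\right) \left(-36276\right) = 1400906568$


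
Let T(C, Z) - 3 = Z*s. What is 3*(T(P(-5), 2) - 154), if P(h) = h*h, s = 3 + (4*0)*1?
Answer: -435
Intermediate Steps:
s = 3 (s = 3 + 0*1 = 3 + 0 = 3)
P(h) = h**2
T(C, Z) = 3 + 3*Z (T(C, Z) = 3 + Z*3 = 3 + 3*Z)
3*(T(P(-5), 2) - 154) = 3*((3 + 3*2) - 154) = 3*((3 + 6) - 154) = 3*(9 - 154) = 3*(-145) = -435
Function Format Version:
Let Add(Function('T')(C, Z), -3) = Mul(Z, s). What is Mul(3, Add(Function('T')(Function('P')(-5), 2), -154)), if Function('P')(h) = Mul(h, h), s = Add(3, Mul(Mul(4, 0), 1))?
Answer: -435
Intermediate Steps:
s = 3 (s = Add(3, Mul(0, 1)) = Add(3, 0) = 3)
Function('P')(h) = Pow(h, 2)
Function('T')(C, Z) = Add(3, Mul(3, Z)) (Function('T')(C, Z) = Add(3, Mul(Z, 3)) = Add(3, Mul(3, Z)))
Mul(3, Add(Function('T')(Function('P')(-5), 2), -154)) = Mul(3, Add(Add(3, Mul(3, 2)), -154)) = Mul(3, Add(Add(3, 6), -154)) = Mul(3, Add(9, -154)) = Mul(3, -145) = -435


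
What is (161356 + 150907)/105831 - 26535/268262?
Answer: 80960071321/28390435722 ≈ 2.8517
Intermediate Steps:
(161356 + 150907)/105831 - 26535/268262 = 312263*(1/105831) - 26535*1/268262 = 312263/105831 - 26535/268262 = 80960071321/28390435722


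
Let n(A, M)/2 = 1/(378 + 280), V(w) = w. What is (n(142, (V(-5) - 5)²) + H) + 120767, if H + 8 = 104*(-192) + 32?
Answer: 33170768/329 ≈ 1.0082e+5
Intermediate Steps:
H = -19944 (H = -8 + (104*(-192) + 32) = -8 + (-19968 + 32) = -8 - 19936 = -19944)
n(A, M) = 1/329 (n(A, M) = 2/(378 + 280) = 2/658 = 2*(1/658) = 1/329)
(n(142, (V(-5) - 5)²) + H) + 120767 = (1/329 - 19944) + 120767 = -6561575/329 + 120767 = 33170768/329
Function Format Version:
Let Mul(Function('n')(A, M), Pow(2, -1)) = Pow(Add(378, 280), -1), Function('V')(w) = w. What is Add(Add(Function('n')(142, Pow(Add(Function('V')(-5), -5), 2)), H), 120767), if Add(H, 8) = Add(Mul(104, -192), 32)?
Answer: Rational(33170768, 329) ≈ 1.0082e+5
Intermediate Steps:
H = -19944 (H = Add(-8, Add(Mul(104, -192), 32)) = Add(-8, Add(-19968, 32)) = Add(-8, -19936) = -19944)
Function('n')(A, M) = Rational(1, 329) (Function('n')(A, M) = Mul(2, Pow(Add(378, 280), -1)) = Mul(2, Pow(658, -1)) = Mul(2, Rational(1, 658)) = Rational(1, 329))
Add(Add(Function('n')(142, Pow(Add(Function('V')(-5), -5), 2)), H), 120767) = Add(Add(Rational(1, 329), -19944), 120767) = Add(Rational(-6561575, 329), 120767) = Rational(33170768, 329)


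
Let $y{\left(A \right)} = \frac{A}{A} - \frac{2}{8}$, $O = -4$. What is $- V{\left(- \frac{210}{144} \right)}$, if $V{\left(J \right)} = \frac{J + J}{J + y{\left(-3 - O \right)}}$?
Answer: $- \frac{70}{17} \approx -4.1176$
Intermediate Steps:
$y{\left(A \right)} = \frac{3}{4}$ ($y{\left(A \right)} = 1 - \frac{1}{4} = \frac{3}{4}$)
$V{\left(J \right)} = \frac{2 J}{\frac{3}{4} + J}$ ($V{\left(J \right)} = \frac{J + J}{J + \frac{3}{4}} = \frac{2 J}{\frac{3}{4} + J}$)
$- V{\left(- \frac{210}{144} \right)} = - \frac{8 \left(- \frac{210}{144}\right)}{3 + 4 \left(- \frac{210}{144}\right)} = - \frac{8 \left(\left(-210\right) \frac{1}{144}\right)}{3 + 4 \left(\left(-210\right) \frac{1}{144}\right)} = - \frac{8 \left(-35\right)}{24 \left(3 + 4 \left(- \frac{35}{24}\right)\right)} = - \frac{8 \left(-35\right)}{24 \left(3 - \frac{35}{6}\right)} = - \frac{8 \left(-35\right)}{24 \left(- \frac{17}{6}\right)} = - \frac{8 \left(-35\right) \left(-6\right)}{24 \cdot 17} = \left(-1\right) \frac{70}{17} = - \frac{70}{17}$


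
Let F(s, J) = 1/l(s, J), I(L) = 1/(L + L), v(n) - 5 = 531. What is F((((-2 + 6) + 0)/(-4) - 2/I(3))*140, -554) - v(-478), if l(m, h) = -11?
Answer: -5897/11 ≈ -536.09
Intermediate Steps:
v(n) = 536 (v(n) = 5 + 531 = 536)
I(L) = 1/(2*L)
F(s, J) = -1/11 (F(s, J) = 1/(-11) = -1/11)
F((((-2 + 6) + 0)/(-4) - 2/I(3))*140, -554) - v(-478) = -1/11 - 1*536 = -1/11 - 536 = -5897/11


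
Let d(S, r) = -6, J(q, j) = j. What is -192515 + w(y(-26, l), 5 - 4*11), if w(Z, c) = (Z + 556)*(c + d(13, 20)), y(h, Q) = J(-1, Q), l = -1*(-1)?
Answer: -217580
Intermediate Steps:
l = 1
y(h, Q) = Q
w(Z, c) = (-6 + c)*(556 + Z) (w(Z, c) = (Z + 556)*(c - 6) = (556 + Z)*(-6 + c) = (-6 + c)*(556 + Z))
-192515 + w(y(-26, l), 5 - 4*11) = -192515 + (-3336 - 6*1 + 556*(5 - 4*11) + 1*(5 - 4*11)) = -192515 + (-3336 - 6 + 556*(5 - 44) + 1*(5 - 44)) = -192515 + (-3336 - 6 + 556*(-39) + 1*(-39)) = -192515 + (-3336 - 6 - 21684 - 39) = -192515 - 25065 = -217580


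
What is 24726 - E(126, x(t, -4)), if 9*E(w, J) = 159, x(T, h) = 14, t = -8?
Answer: 74125/3 ≈ 24708.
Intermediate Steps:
E(w, J) = 53/3 (E(w, J) = (⅑)*159 = 53/3)
24726 - E(126, x(t, -4)) = 24726 - 1*53/3 = 24726 - 53/3 = 74125/3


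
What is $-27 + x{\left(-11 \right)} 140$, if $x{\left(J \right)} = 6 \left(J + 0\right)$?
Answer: $-9267$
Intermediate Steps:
$x{\left(J \right)} = 6 J$
$-27 + x{\left(-11 \right)} 140 = -27 + 6 \left(-11\right) 140 = -27 - 9240 = -9267$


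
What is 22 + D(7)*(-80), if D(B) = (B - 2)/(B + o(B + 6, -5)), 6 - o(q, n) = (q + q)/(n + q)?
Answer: -742/39 ≈ -19.026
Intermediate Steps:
o(q, n) = 6 - 2*q/(n + q) (o(q, n) = 6 - (q + q)/(n + q) = 6 - 2*q/(n + q))
D(B) = (-2 + B)/(B + 2*(-3 + 2*B)/(1 + B)) (D(B) = (B - 2)/(B + 2*(2*(B + 6) + 3*(-5))/(-5 + (B + 6))) = (-2 + B)/(B + 2*(2*(6 + B) - 15)/(-5 + (6 + B))) = (-2 + B)/(B + 2*((12 + 2*B) - 15)/(1 + B)) = (-2 + B)/(B + 2*(-3 + 2*B)/(1 + B)))
22 + D(7)*(-80) = 22 + ((-2 + 7² - 1*7)/(-6 + 7² + 5*7))*(-80) = 22 + ((-2 + 49 - 7)/(-6 + 49 + 35))*(-80) = 22 + (40/78)*(-80) = 22 + ((1/78)*40)*(-80) = 22 + (20/39)*(-80) = 22 - 1600/39 = -742/39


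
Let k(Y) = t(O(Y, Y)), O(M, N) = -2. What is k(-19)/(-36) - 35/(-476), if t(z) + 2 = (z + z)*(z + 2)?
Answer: 79/612 ≈ 0.12909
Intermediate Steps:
O(M, N) = -2 (O(M, N) = -1*2 = -2)
t(z) = -2 + 2*z*(2 + z) (t(z) = -2 + (z + z)*(z + 2) = -2 + (2*z)*(2 + z) = -2 + 2*z*(2 + z))
k(Y) = -2 (k(Y) = -2 + 2*(-2)² + 4*(-2) = -2 + 2*4 - 8 = -2 + 8 - 8 = -2)
k(-19)/(-36) - 35/(-476) = -2/(-36) - 35/(-476) = -2*(-1/36) - 35*(-1/476) = 1/18 + 5/68 = 79/612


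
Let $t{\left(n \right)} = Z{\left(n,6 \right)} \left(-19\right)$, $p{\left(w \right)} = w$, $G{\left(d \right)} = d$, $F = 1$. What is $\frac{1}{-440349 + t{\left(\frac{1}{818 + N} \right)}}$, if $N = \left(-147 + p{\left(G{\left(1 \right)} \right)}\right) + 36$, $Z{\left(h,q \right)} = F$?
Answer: $- \frac{1}{440368} \approx -2.2708 \cdot 10^{-6}$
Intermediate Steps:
$Z{\left(h,q \right)} = 1$
$N = -110$ ($N = \left(-147 + 1\right) + 36 = -146 + 36 = -110$)
$t{\left(n \right)} = -19$ ($t{\left(n \right)} = 1 \left(-19\right) = -19$)
$\frac{1}{-440349 + t{\left(\frac{1}{818 + N} \right)}} = \frac{1}{-440349 - 19} = \frac{1}{-440368} = - \frac{1}{440368}$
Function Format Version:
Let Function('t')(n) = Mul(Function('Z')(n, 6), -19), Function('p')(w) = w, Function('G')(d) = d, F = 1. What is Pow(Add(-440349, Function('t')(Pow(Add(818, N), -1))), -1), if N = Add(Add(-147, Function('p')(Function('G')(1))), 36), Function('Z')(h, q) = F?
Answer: Rational(-1, 440368) ≈ -2.2708e-6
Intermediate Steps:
Function('Z')(h, q) = 1
N = -110 (N = Add(Add(-147, 1), 36) = Add(-146, 36) = -110)
Function('t')(n) = -19 (Function('t')(n) = Mul(1, -19) = -19)
Pow(Add(-440349, Function('t')(Pow(Add(818, N), -1))), -1) = Pow(Add(-440349, -19), -1) = Pow(-440368, -1) = Rational(-1, 440368)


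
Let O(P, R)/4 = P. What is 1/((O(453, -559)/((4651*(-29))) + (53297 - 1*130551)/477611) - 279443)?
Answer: -64419694069/18001643855096965 ≈ -3.5785e-6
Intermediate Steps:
O(P, R) = 4*P
1/((O(453, -559)/((4651*(-29))) + (53297 - 1*130551)/477611) - 279443) = 1/(((4*453)/((4651*(-29))) + (53297 - 1*130551)/477611) - 279443) = 1/((1812/(-134879) + (53297 - 130551)*(1/477611)) - 279443) = 1/((1812*(-1/134879) - 77254*1/477611) - 279443) = 1/((-1812/134879 - 77254/477611) - 279443) = 1/(-11285373398/64419694069 - 279443) = 1/(-18001643855096965/64419694069) = -64419694069/18001643855096965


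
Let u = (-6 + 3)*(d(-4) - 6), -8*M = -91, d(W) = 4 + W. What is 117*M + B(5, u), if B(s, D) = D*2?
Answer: 10935/8 ≈ 1366.9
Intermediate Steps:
M = 91/8 (M = -⅛*(-91) = 91/8 ≈ 11.375)
u = 18 (u = (-6 + 3)*((4 - 4) - 6) = -3*(0 - 6) = -3*(-6) = 18)
B(s, D) = 2*D
117*M + B(5, u) = 117*(91/8) + 2*18 = 10647/8 + 36 = 10935/8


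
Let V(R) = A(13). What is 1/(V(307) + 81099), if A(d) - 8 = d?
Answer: 1/81120 ≈ 1.2327e-5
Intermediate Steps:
A(d) = 8 + d
V(R) = 21 (V(R) = 8 + 13 = 21)
1/(V(307) + 81099) = 1/(21 + 81099) = 1/81120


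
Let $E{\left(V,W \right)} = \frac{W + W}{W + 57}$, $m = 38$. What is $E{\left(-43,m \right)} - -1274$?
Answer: $\frac{6374}{5} \approx 1274.8$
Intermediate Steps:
$E{\left(V,W \right)} = \frac{2 W}{57 + W}$
$E{\left(-43,m \right)} - -1274 = 2 \cdot 38 \frac{1}{57 + 38} - -1274 = 2 \cdot 38 \cdot \frac{1}{95} + 1274 = \frac{4}{5} + 1274 = \frac{6374}{5}$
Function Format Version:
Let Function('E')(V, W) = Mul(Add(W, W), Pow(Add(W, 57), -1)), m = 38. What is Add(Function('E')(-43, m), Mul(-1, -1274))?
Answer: Rational(6374, 5) ≈ 1274.8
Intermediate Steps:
Function('E')(V, W) = Mul(2, W, Pow(Add(57, W), -1)) (Function('E')(V, W) = Mul(Mul(2, W), Pow(Add(57, W), -1)) = Mul(2, W, Pow(Add(57, W), -1)))
Add(Function('E')(-43, m), Mul(-1, -1274)) = Add(Mul(2, 38, Pow(Add(57, 38), -1)), Mul(-1, -1274)) = Add(Mul(2, 38, Pow(95, -1)), 1274) = Add(Mul(2, 38, Rational(1, 95)), 1274) = Add(Rational(4, 5), 1274) = Rational(6374, 5)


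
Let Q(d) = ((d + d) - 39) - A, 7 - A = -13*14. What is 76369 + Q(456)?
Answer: 77053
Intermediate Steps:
A = 189 (A = 7 - (-13)*14 = 7 - 1*(-182) = 7 + 182 = 189)
Q(d) = -228 + 2*d (Q(d) = ((d + d) - 39) - 1*189 = (2*d - 39) - 189 = (-39 + 2*d) - 189 = -228 + 2*d)
76369 + Q(456) = 76369 + (-228 + 2*456) = 76369 + (-228 + 912) = 76369 + 684 = 77053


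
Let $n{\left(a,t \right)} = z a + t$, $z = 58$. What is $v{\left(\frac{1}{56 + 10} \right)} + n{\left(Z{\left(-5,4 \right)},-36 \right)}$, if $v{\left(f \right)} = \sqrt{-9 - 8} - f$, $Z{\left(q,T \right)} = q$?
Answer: $- \frac{21517}{66} + i \sqrt{17} \approx -326.02 + 4.1231 i$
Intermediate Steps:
$n{\left(a,t \right)} = t + 58 a$ ($n{\left(a,t \right)} = 58 a + t = t + 58 a$)
$v{\left(f \right)} = - f + i \sqrt{17}$ ($v{\left(f \right)} = \sqrt{-17} - f = i \sqrt{17} - f = - f + i \sqrt{17}$)
$v{\left(\frac{1}{56 + 10} \right)} + n{\left(Z{\left(-5,4 \right)},-36 \right)} = \left(- \frac{1}{56 + 10} + i \sqrt{17}\right) + \left(-36 + 58 \left(-5\right)\right) = \left(- \frac{1}{66} + i \sqrt{17}\right) - 326 = - \frac{21517}{66} + i \sqrt{17}$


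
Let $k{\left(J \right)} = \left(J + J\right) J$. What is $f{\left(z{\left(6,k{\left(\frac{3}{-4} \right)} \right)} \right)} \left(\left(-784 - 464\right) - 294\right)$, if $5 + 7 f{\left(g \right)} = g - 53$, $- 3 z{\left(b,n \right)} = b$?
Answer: $\frac{92520}{7} \approx 13217.0$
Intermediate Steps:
$k{\left(J \right)} = 2 J^{2}$ ($k{\left(J \right)} = 2 J J = 2 J^{2}$)
$z{\left(b,n \right)} = - \frac{b}{3}$
$f{\left(g \right)} = - \frac{58}{7} + \frac{g}{7}$ ($f{\left(g \right)} = - \frac{5}{7} + \frac{g - 53}{7} = - \frac{5}{7} + \frac{-53 + g}{7} = - \frac{5}{7} + \left(- \frac{53}{7} + \frac{g}{7}\right) = - \frac{58}{7} + \frac{g}{7}$)
$f{\left(z{\left(6,k{\left(\frac{3}{-4} \right)} \right)} \right)} \left(\left(-784 - 464\right) - 294\right) = \left(- \frac{58}{7} + \frac{\left(- \frac{1}{3}\right) 6}{7}\right) \left(\left(-784 - 464\right) - 294\right) = \left(- \frac{58}{7} + \frac{1}{7} \left(-2\right)\right) \left(-1248 - 294\right) = \left(- \frac{58}{7} - \frac{2}{7}\right) \left(-1542\right) = \left(- \frac{60}{7}\right) \left(-1542\right) = \frac{92520}{7}$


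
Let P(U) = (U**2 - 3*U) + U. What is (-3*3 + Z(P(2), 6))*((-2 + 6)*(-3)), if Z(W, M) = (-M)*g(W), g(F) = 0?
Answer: 108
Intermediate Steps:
P(U) = U**2 - 2*U
Z(W, M) = 0 (Z(W, M) = -M*0 = 0)
(-3*3 + Z(P(2), 6))*((-2 + 6)*(-3)) = (-3*3 + 0)*((-2 + 6)*(-3)) = (-9 + 0)*(4*(-3)) = -9*(-12) = 108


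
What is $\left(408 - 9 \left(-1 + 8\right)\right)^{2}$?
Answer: $119025$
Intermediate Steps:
$\left(408 - 9 \left(-1 + 8\right)\right)^{2} = \left(408 - 63\right)^{2} = 345^{2} = 119025$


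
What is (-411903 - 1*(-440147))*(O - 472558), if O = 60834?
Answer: -11628732656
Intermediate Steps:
(-411903 - 1*(-440147))*(O - 472558) = (-411903 - 1*(-440147))*(60834 - 472558) = (-411903 + 440147)*(-411724) = 28244*(-411724) = -11628732656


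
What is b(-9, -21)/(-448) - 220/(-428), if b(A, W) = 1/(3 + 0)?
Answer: 73813/143808 ≈ 0.51327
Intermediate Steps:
b(A, W) = ⅓ (b(A, W) = 1/3 = ⅓)
b(-9, -21)/(-448) - 220/(-428) = (⅓)/(-448) - 220/(-428) = (⅓)*(-1/448) - 220*(-1/428) = -1/1344 + 55/107 = 73813/143808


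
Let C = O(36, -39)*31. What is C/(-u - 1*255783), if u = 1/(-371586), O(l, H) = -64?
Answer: 737226624/95045381837 ≈ 0.0077566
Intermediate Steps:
u = -1/371586 ≈ -2.6912e-6
C = -1984 (C = -64*31 = -1984)
C/(-u - 1*255783) = -1984/(-1*(-1/371586) - 1*255783) = -1984/(1/371586 - 255783) = -1984/(-95045381837/371586) = -1984*(-371586/95045381837) = 737226624/95045381837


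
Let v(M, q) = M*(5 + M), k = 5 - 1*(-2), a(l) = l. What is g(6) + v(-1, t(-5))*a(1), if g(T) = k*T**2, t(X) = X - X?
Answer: 248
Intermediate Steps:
k = 7 (k = 5 + 2 = 7)
t(X) = 0
g(T) = 7*T**2
g(6) + v(-1, t(-5))*a(1) = 7*6**2 - (5 - 1)*1 = 7*36 - 1*4*1 = 252 - 4*1 = 252 - 4 = 248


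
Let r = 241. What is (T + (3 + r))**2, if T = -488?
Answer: 59536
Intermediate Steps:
(T + (3 + r))**2 = (-488 + (3 + 241))**2 = (-488 + 244)**2 = (-244)**2 = 59536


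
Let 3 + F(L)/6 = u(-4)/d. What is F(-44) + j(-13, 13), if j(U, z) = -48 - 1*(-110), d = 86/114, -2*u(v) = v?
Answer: 2576/43 ≈ 59.907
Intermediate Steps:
u(v) = -v/2
d = 43/57 (d = 86*(1/114) = 43/57 ≈ 0.75439)
j(U, z) = 62 (j(U, z) = -48 + 110 = 62)
F(L) = -90/43 (F(L) = -18 + 6*((-½*(-4))/(43/57)) = -18 + 6*(2*(57/43)) = -18 + 6*(114/43) = -18 + 684/43 = -90/43)
F(-44) + j(-13, 13) = -90/43 + 62 = 2576/43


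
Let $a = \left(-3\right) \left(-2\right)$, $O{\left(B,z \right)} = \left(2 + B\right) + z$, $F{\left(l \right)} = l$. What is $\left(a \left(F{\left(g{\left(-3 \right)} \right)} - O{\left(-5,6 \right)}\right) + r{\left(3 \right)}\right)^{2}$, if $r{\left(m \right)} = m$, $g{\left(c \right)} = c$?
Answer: $1089$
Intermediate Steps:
$O{\left(B,z \right)} = 2 + B + z$
$a = 6$
$\left(a \left(F{\left(g{\left(-3 \right)} \right)} - O{\left(-5,6 \right)}\right) + r{\left(3 \right)}\right)^{2} = \left(6 \left(-3 - \left(2 - 5 + 6\right)\right) + 3\right)^{2} = \left(6 \left(-3 - 3\right) + 3\right)^{2} = \left(6 \left(-6\right) + 3\right)^{2} = \left(-36 + 3\right)^{2} = \left(-33\right)^{2} = 1089$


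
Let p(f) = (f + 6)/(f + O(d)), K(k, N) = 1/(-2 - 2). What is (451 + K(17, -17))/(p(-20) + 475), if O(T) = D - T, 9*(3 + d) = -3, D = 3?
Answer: 73923/78068 ≈ 0.94691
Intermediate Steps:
d = -10/3 (d = -3 + (1/9)*(-3) = -3 - 1/3 = -10/3 ≈ -3.3333)
K(k, N) = -1/4 (K(k, N) = 1/(-4) = -1/4)
O(T) = 3 - T
p(f) = (6 + f)/(19/3 + f) (p(f) = (f + 6)/(f + (3 - 1*(-10/3))) = (6 + f)/(f + (3 + 10/3)) = (6 + f)/(f + 19/3) = (6 + f)/(19/3 + f))
(451 + K(17, -17))/(p(-20) + 475) = (451 - 1/4)/(3*(6 - 20)/(19 + 3*(-20)) + 475) = 1803/(4*(3*(-14)/(19 - 60) + 475)) = 1803/(4*(3*(-14)/(-41) + 475)) = 1803/(4*(3*(-1/41)*(-14) + 475)) = 1803/(4*(42/41 + 475)) = 1803/(4*(19517/41)) = (1803/4)*(41/19517) = 73923/78068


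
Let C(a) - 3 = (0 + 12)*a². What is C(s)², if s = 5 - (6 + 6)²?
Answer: 53756741025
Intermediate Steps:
s = -139 (s = 5 - 1*12² = 5 - 1*144 = 5 - 144 = -139)
C(a) = 3 + 12*a² (C(a) = 3 + (0 + 12)*a² = 3 + 12*a²)
C(s)² = (3 + 12*(-139)²)² = (3 + 12*19321)² = (3 + 231852)² = 231855² = 53756741025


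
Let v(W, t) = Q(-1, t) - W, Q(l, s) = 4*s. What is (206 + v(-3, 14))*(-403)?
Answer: -106795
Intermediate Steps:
v(W, t) = -W + 4*t (v(W, t) = 4*t - W = -W + 4*t)
(206 + v(-3, 14))*(-403) = (206 + (-1*(-3) + 4*14))*(-403) = (206 + (3 + 56))*(-403) = (206 + 59)*(-403) = 265*(-403) = -106795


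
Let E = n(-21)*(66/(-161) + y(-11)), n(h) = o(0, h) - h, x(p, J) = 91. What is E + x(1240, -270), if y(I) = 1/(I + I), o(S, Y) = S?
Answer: 41207/506 ≈ 81.437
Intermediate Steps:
y(I) = 1/(2*I)
n(h) = -h (n(h) = 0 - h = -h)
E = -4839/506 (E = (-1*(-21))*(66/(-161) + (½)/(-11)) = 21*(66*(-1/161) + (½)*(-1/11)) = 21*(-66/161 - 1/22) = 21*(-1613/3542) = -4839/506 ≈ -9.5632)
E + x(1240, -270) = -4839/506 + 91 = 41207/506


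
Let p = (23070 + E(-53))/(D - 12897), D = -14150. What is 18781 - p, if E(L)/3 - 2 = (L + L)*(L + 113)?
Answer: 13729019/731 ≈ 18781.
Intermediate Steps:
E(L) = 6 + 6*L*(113 + L) (E(L) = 6 + 3*((L + L)*(L + 113)) = 6 + 3*((2*L)*(113 + L)) = 6 + 3*(2*L*(113 + L)) = 6 + 6*L*(113 + L))
p = -108/731 (p = (23070 + (6 + 6*(-53)**2 + 678*(-53)))/(-14150 - 12897) = (23070 + (6 + 6*2809 - 35934))/(-27047) = (23070 + (6 + 16854 - 35934))*(-1/27047) = (23070 - 19074)*(-1/27047) = 3996*(-1/27047) = -108/731 ≈ -0.14774)
18781 - p = 18781 - 1*(-108/731) = 18781 + 108/731 = 13729019/731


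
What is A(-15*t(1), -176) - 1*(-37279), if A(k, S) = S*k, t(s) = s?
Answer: 39919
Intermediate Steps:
A(-15*t(1), -176) - 1*(-37279) = -(-2640) - 1*(-37279) = -176*(-15) + 37279 = 2640 + 37279 = 39919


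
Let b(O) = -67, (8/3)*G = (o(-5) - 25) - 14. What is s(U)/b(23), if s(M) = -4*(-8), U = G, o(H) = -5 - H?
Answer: -32/67 ≈ -0.47761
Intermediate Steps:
G = -117/8 (G = 3*(((-5 - 1*(-5)) - 25) - 14)/8 = 3*(((-5 + 5) - 25) - 14)/8 = 3*((0 - 25) - 14)/8 = 3*(-25 - 14)/8 = (3/8)*(-39) = -117/8 ≈ -14.625)
U = -117/8 ≈ -14.625
s(M) = 32
s(U)/b(23) = 32/(-67) = 32*(-1/67) = -32/67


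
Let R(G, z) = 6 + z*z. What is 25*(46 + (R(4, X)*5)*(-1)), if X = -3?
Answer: -725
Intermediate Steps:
R(G, z) = 6 + z**2
25*(46 + (R(4, X)*5)*(-1)) = 25*(46 + ((6 + (-3)**2)*5)*(-1)) = 25*(46 + ((6 + 9)*5)*(-1)) = 25*(46 + (15*5)*(-1)) = 25*(46 + 75*(-1)) = 25*(46 - 75) = 25*(-29) = -725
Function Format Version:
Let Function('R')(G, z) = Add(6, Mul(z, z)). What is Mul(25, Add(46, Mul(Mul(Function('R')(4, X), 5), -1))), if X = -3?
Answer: -725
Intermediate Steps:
Function('R')(G, z) = Add(6, Pow(z, 2))
Mul(25, Add(46, Mul(Mul(Function('R')(4, X), 5), -1))) = Mul(25, Add(46, Mul(Mul(Add(6, Pow(-3, 2)), 5), -1))) = Mul(25, Add(46, Mul(Mul(Add(6, 9), 5), -1))) = Mul(25, Add(46, Mul(Mul(15, 5), -1))) = Mul(25, Add(46, Mul(75, -1))) = Mul(25, Add(46, -75)) = Mul(25, -29) = -725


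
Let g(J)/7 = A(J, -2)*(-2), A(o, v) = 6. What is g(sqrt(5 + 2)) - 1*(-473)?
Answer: 389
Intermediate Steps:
g(J) = -84 (g(J) = 7*(6*(-2)) = 7*(-12) = -84)
g(sqrt(5 + 2)) - 1*(-473) = -84 - 1*(-473) = -84 + 473 = 389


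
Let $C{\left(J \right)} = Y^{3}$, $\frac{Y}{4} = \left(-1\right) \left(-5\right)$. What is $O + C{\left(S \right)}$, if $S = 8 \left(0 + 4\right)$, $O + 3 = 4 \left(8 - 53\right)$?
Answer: $7817$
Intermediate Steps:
$Y = 20$ ($Y = 4 \left(\left(-1\right) \left(-5\right)\right) = 4 \cdot 5 = 20$)
$O = -183$ ($O = -3 + 4 \left(8 - 53\right) = -3 + 4 \left(-45\right) = -3 - 180 = -183$)
$S = 32$ ($S = 8 \cdot 4 = 32$)
$C{\left(J \right)} = 8000$ ($C{\left(J \right)} = 20^{3} = 8000$)
$O + C{\left(S \right)} = -183 + 8000 = 7817$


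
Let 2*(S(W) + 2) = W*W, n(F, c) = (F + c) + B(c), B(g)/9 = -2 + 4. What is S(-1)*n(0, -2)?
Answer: -24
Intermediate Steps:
B(g) = 18 (B(g) = 9*(-2 + 4) = 9*2 = 18)
n(F, c) = 18 + F + c (n(F, c) = (F + c) + 18 = 18 + F + c)
S(W) = -2 + W²/2 (S(W) = -2 + (W*W)/2 = -2 + W²/2)
S(-1)*n(0, -2) = (-2 + (½)*(-1)²)*(18 + 0 - 2) = (-2 + (½)*1)*16 = (-2 + ½)*16 = -3/2*16 = -24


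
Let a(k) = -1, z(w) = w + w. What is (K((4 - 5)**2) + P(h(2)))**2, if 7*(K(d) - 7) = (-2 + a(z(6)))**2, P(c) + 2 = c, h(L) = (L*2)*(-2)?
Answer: 144/49 ≈ 2.9388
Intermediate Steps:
z(w) = 2*w
h(L) = -4*L (h(L) = (2*L)*(-2) = -4*L)
P(c) = -2 + c
K(d) = 58/7 (K(d) = 7 + (-2 - 1)**2/7 = 7 + (1/7)*(-3)**2 = 7 + (1/7)*9 = 7 + 9/7 = 58/7)
(K((4 - 5)**2) + P(h(2)))**2 = (58/7 + (-2 - 4*2))**2 = (58/7 + (-2 - 8))**2 = (58/7 - 10)**2 = (-12/7)**2 = 144/49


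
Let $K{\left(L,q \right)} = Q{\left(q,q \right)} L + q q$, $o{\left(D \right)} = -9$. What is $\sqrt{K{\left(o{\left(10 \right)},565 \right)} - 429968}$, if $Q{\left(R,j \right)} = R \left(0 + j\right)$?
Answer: $2 i \sqrt{745942} \approx 1727.4 i$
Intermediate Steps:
$Q{\left(R,j \right)} = R j$
$K{\left(L,q \right)} = q^{2} + L q^{2}$ ($K{\left(L,q \right)} = q q L + q q = q^{2} L + q^{2} = L q^{2} + q^{2} = q^{2} + L q^{2}$)
$\sqrt{K{\left(o{\left(10 \right)},565 \right)} - 429968} = \sqrt{565^{2} \left(1 - 9\right) - 429968} = \sqrt{319225 \left(-8\right) - 429968} = \sqrt{-2553800 - 429968} = \sqrt{-2983768} = 2 i \sqrt{745942}$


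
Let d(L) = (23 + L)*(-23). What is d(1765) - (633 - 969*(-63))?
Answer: -102804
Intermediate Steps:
d(L) = -529 - 23*L
d(1765) - (633 - 969*(-63)) = (-529 - 23*1765) - (633 - 969*(-63)) = (-529 - 40595) - (633 + 61047) = -41124 - 1*61680 = -41124 - 61680 = -102804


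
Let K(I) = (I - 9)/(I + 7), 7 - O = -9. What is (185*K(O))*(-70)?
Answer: -90650/23 ≈ -3941.3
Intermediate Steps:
O = 16 (O = 7 - 1*(-9) = 7 + 9 = 16)
K(I) = (-9 + I)/(7 + I)
(185*K(O))*(-70) = (185*((-9 + 16)/(7 + 16)))*(-70) = (185*(7/23))*(-70) = (1295/23)*(-70) = -90650/23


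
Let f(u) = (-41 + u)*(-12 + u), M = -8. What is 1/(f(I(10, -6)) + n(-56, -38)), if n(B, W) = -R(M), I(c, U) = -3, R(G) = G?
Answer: 1/668 ≈ 0.0014970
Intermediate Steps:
n(B, W) = 8 (n(B, W) = -1*(-8) = 8)
1/(f(I(10, -6)) + n(-56, -38)) = 1/((492 + (-3)² - 53*(-3)) + 8) = 1/((492 + 9 + 159) + 8) = 1/(660 + 8) = 1/668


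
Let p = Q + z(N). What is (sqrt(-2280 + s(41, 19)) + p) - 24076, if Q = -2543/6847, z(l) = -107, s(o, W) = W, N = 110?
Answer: -165583544/6847 + I*sqrt(2261) ≈ -24183.0 + 47.55*I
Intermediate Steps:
Q = -2543/6847 (Q = -2543*1/6847 = -2543/6847 ≈ -0.37140)
p = -735172/6847 (p = -2543/6847 - 107 = -735172/6847 ≈ -107.37)
(sqrt(-2280 + s(41, 19)) + p) - 24076 = (sqrt(-2280 + 19) - 735172/6847) - 24076 = (sqrt(-2261) - 735172/6847) - 24076 = (I*sqrt(2261) - 735172/6847) - 24076 = (-735172/6847 + I*sqrt(2261)) - 24076 = -165583544/6847 + I*sqrt(2261)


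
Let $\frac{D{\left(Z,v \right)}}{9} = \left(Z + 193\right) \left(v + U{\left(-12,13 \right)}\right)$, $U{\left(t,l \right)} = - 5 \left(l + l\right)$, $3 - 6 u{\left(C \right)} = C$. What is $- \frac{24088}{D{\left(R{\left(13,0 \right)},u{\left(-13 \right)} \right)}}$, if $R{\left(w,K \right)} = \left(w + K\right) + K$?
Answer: $\frac{6022}{59019} \approx 0.10203$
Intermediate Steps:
$u{\left(C \right)} = \frac{1}{2} - \frac{C}{6}$
$U{\left(t,l \right)} = - 10 l$ ($U{\left(t,l \right)} = - 5 \cdot 2 l = - 10 l$)
$R{\left(w,K \right)} = w + 2 K$ ($R{\left(w,K \right)} = \left(K + w\right) + K = w + 2 K$)
$D{\left(Z,v \right)} = 9 \left(-130 + v\right) \left(193 + Z\right)$ ($D{\left(Z,v \right)} = 9 \left(Z + 193\right) \left(v - 130\right) = 9 \left(193 + Z\right) \left(v - 130\right) = 9 \left(193 + Z\right) \left(-130 + v\right) = 9 \left(-130 + v\right) \left(193 + Z\right)$)
$- \frac{24088}{D{\left(R{\left(13,0 \right)},u{\left(-13 \right)} \right)}} = - \frac{24088}{-225810 - 1170 \left(13 + 2 \cdot 0\right) + 1737 \left(\frac{1}{2} - - \frac{13}{6}\right) + 9 \left(13 + 2 \cdot 0\right) \left(\frac{1}{2} - - \frac{13}{6}\right)} = - \frac{24088}{-225810 - 1170 \left(13 + 0\right) + 1737 \left(\frac{1}{2} + \frac{13}{6}\right) + 9 \left(13 + 0\right) \left(\frac{1}{2} + \frac{13}{6}\right)} = - \frac{24088}{-225810 - 15210 + 1737 \cdot \frac{8}{3} + 9 \cdot 13 \cdot \frac{8}{3}} = - \frac{24088}{-225810 - 15210 + 4632 + 312} = - \frac{24088}{-236076} = \left(-24088\right) \left(- \frac{1}{236076}\right) = \frac{6022}{59019}$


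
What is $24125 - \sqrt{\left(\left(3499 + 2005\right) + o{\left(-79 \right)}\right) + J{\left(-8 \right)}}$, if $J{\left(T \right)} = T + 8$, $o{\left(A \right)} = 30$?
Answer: $24125 - \sqrt{5534} \approx 24051.0$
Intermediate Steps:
$J{\left(T \right)} = 8 + T$
$24125 - \sqrt{\left(\left(3499 + 2005\right) + o{\left(-79 \right)}\right) + J{\left(-8 \right)}} = 24125 - \sqrt{\left(\left(3499 + 2005\right) + 30\right) + \left(8 - 8\right)} = 24125 - \sqrt{\left(5504 + 30\right) + 0} = 24125 - \sqrt{5534 + 0} = 24125 - \sqrt{5534}$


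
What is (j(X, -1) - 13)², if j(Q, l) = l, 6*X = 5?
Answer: 196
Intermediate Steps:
X = ⅚ (X = (⅙)*5 = ⅚ ≈ 0.83333)
(j(X, -1) - 13)² = (-1 - 13)² = (-14)² = 196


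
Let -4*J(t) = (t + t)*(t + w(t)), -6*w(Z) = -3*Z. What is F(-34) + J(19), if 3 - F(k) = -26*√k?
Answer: -1071/4 + 26*I*√34 ≈ -267.75 + 151.6*I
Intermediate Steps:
w(Z) = Z/2 (w(Z) = -(-1)*Z/2 = Z/2)
J(t) = -3*t²/4 (J(t) = -(t + t)*(t + t/2)/4 = -2*t*3*t/2/4 = -3*t²/4)
F(k) = 3 + 26*√k (F(k) = 3 - (-26)*√k = 3 + 26*√k)
F(-34) + J(19) = (3 + 26*√(-34)) - ¾*19² = (3 + 26*(I*√34)) - ¾*361 = (3 + 26*I*√34) - 1083/4 = -1071/4 + 26*I*√34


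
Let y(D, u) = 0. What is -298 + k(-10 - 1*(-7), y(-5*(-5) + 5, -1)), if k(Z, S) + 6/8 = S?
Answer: -1195/4 ≈ -298.75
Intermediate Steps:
k(Z, S) = -3/4 + S
-298 + k(-10 - 1*(-7), y(-5*(-5) + 5, -1)) = -298 + (-3/4 + 0) = -298 - 3/4 = -1195/4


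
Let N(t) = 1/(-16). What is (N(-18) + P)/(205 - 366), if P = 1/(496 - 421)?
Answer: 59/193200 ≈ 0.00030538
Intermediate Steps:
P = 1/75 ≈ 0.013333
N(t) = -1/16
(N(-18) + P)/(205 - 366) = (-1/16 + 1/75)/(205 - 366) = -59/1200/(-161) = -1/161*(-59/1200) = 59/193200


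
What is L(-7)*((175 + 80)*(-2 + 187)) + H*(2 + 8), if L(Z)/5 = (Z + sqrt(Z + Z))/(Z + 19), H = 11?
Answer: -549935/4 + 78625*I*sqrt(14)/4 ≈ -1.3748e+5 + 73547.0*I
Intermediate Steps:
L(Z) = 5*(Z + sqrt(2)*sqrt(Z))/(19 + Z) (L(Z) = 5*((Z + sqrt(Z + Z))/(Z + 19)) = 5*((Z + sqrt(2*Z))/(19 + Z)) = 5*((Z + sqrt(2)*sqrt(Z))/(19 + Z)) = 5*(Z + sqrt(2)*sqrt(Z))/(19 + Z))
L(-7)*((175 + 80)*(-2 + 187)) + H*(2 + 8) = (5*(-7 + sqrt(2)*sqrt(-7))/(19 - 7))*((175 + 80)*(-2 + 187)) + 11*(2 + 8) = (5*(-7 + sqrt(2)*(I*sqrt(7)))/12)*(255*185) + 11*10 = (5*(1/12)*(-7 + I*sqrt(14)))*47175 + 110 = (-35/12 + 5*I*sqrt(14)/12)*47175 + 110 = (-550375/4 + 78625*I*sqrt(14)/4) + 110 = -549935/4 + 78625*I*sqrt(14)/4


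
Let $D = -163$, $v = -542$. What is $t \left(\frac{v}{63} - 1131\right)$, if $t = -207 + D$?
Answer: $\frac{26564150}{63} \approx 4.2165 \cdot 10^{5}$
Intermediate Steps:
$t = -370$ ($t = -207 - 163 = -370$)
$t \left(\frac{v}{63} - 1131\right) = - 370 \left(- \frac{542}{63} - 1131\right) = \left(-370\right) \left(- \frac{71795}{63}\right) = \frac{26564150}{63}$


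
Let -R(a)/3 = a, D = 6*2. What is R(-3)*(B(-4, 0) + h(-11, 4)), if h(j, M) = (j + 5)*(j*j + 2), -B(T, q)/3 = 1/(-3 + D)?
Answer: -6645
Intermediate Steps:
D = 12
R(a) = -3*a
B(T, q) = -⅓ (B(T, q) = -3/(-3 + 12) = -3/9 = -3*⅑ = -⅓)
h(j, M) = (2 + j²)*(5 + j) (h(j, M) = (5 + j)*(j² + 2) = (5 + j)*(2 + j²) = (2 + j²)*(5 + j))
R(-3)*(B(-4, 0) + h(-11, 4)) = (-3*(-3))*(-⅓ + (10 + (-11)³ + 2*(-11) + 5*(-11)²)) = 9*(-⅓ + (10 - 1331 - 22 + 5*121)) = 9*(-⅓ + (10 - 1331 - 22 + 605)) = 9*(-⅓ - 738) = 9*(-2215/3) = -6645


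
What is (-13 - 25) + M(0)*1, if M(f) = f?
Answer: -38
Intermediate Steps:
(-13 - 25) + M(0)*1 = (-13 - 25) + 0*1 = -38 + 0 = -38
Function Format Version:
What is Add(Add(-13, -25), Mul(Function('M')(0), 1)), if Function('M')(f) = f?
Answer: -38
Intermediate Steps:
Add(Add(-13, -25), Mul(Function('M')(0), 1)) = Add(Add(-13, -25), Mul(0, 1)) = Add(-38, 0) = -38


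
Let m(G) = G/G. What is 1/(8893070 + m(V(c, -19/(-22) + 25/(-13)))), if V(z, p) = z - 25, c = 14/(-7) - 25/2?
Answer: 1/8893071 ≈ 1.1245e-7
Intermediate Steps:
c = -29/2 (c = 14*(-1/7) - 25*1/2 = -2 - 25/2 = -29/2 ≈ -14.500)
V(z, p) = -25 + z
m(G) = 1
1/(8893070 + m(V(c, -19/(-22) + 25/(-13)))) = 1/(8893070 + 1) = 1/8893071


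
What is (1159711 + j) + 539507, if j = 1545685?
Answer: 3244903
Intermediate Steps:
(1159711 + j) + 539507 = (1159711 + 1545685) + 539507 = 2705396 + 539507 = 3244903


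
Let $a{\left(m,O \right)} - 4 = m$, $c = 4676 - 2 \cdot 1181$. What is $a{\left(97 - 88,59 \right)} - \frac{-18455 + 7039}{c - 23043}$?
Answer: $\frac{258061}{20729} \approx 12.449$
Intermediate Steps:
$c = 2314$ ($c = 4676 - 2362 = 2314$)
$a{\left(m,O \right)} = 4 + m$
$a{\left(97 - 88,59 \right)} - \frac{-18455 + 7039}{c - 23043} = \left(4 + \left(97 - 88\right)\right) - \frac{-18455 + 7039}{2314 - 23043} = \left(4 + 9\right) - - \frac{11416}{-20729} = 13 - \left(-11416\right) \left(- \frac{1}{20729}\right) = 13 - \frac{11416}{20729} = \frac{258061}{20729}$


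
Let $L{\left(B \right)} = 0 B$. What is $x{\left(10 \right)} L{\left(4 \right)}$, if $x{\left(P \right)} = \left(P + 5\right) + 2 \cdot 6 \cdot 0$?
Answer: $0$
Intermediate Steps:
$x{\left(P \right)} = 5 + P$ ($x{\left(P \right)} = \left(5 + P\right) + 12 \cdot 0 = \left(5 + P\right) + 0 = 5 + P$)
$L{\left(B \right)} = 0$
$x{\left(10 \right)} L{\left(4 \right)} = \left(5 + 10\right) 0 = 15 \cdot 0 = 0$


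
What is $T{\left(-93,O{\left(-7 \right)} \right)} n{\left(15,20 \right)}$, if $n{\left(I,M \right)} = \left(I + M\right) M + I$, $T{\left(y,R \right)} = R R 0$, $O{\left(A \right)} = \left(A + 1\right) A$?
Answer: $0$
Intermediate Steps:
$O{\left(A \right)} = A \left(1 + A\right)$ ($O{\left(A \right)} = \left(1 + A\right) A = A \left(1 + A\right)$)
$T{\left(y,R \right)} = 0$ ($T{\left(y,R \right)} = R^{2} \cdot 0 = 0$)
$n{\left(I,M \right)} = I + M \left(I + M\right)$ ($n{\left(I,M \right)} = M \left(I + M\right) + I = I + M \left(I + M\right)$)
$T{\left(-93,O{\left(-7 \right)} \right)} n{\left(15,20 \right)} = 0 \left(15 + 20^{2} + 15 \cdot 20\right) = 0 \left(15 + 400 + 300\right) = 0 \cdot 715 = 0$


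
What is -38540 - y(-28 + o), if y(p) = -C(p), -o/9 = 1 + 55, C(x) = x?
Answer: -39072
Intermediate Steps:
o = -504 (o = -9*(1 + 55) = -9*56 = -504)
y(p) = -p
-38540 - y(-28 + o) = -38540 - (-1)*(-28 - 504) = -38540 - (-1)*(-532) = -38540 - 1*532 = -38540 - 532 = -39072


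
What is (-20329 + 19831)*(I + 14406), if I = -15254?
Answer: 422304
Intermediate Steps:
(-20329 + 19831)*(I + 14406) = (-20329 + 19831)*(-15254 + 14406) = -498*(-848) = 422304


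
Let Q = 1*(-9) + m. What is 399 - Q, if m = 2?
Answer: 406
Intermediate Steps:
Q = -7 (Q = 1*(-9) + 2 = -9 + 2 = -7)
399 - Q = 399 - 1*(-7) = 399 + 7 = 406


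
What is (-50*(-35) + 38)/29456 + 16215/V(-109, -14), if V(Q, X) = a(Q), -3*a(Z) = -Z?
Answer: -358173057/802676 ≈ -446.22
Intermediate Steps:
a(Z) = Z/3 (a(Z) = -(-1)*Z/3 = Z/3)
V(Q, X) = Q/3
(-50*(-35) + 38)/29456 + 16215/V(-109, -14) = (-50*(-35) + 38)/29456 + 16215/(((⅓)*(-109))) = (1750 + 38)*(1/29456) + 16215/(-109/3) = 1788*(1/29456) + 16215*(-3/109) = 447/7364 - 48645/109 = -358173057/802676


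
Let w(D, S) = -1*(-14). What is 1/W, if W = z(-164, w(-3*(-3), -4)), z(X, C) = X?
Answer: -1/164 ≈ -0.0060976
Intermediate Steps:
w(D, S) = 14
W = -164
1/W = 1/(-164) = -1/164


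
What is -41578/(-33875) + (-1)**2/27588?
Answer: 1147087739/934543500 ≈ 1.2274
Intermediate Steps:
-41578/(-33875) + (-1)**2/27588 = -41578*(-1/33875) + 1*(1/27588) = 41578/33875 + 1/27588 = 1147087739/934543500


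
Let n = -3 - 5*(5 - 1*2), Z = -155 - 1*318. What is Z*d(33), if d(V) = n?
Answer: 8514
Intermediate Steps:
Z = -473 (Z = -155 - 318 = -473)
n = -18 (n = -3 - 5*(5 - 2) = -3 - 5*3 = -3 - 15 = -18)
d(V) = -18
Z*d(33) = -473*(-18) = 8514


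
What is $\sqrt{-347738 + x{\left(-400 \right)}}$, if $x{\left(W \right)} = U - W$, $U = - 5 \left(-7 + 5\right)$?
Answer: $72 i \sqrt{67} \approx 589.35 i$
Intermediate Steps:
$U = 10$ ($U = \left(-5\right) \left(-2\right) = 10$)
$x{\left(W \right)} = 10 - W$
$\sqrt{-347738 + x{\left(-400 \right)}} = \sqrt{-347738 + \left(10 - -400\right)} = \sqrt{-347738 + \left(10 + 400\right)} = \sqrt{-347738 + 410} = \sqrt{-347328} = 72 i \sqrt{67}$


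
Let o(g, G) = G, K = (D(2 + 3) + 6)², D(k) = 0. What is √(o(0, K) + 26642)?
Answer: √26678 ≈ 163.33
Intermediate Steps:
K = 36 (K = (0 + 6)² = 6² = 36)
√(o(0, K) + 26642) = √(36 + 26642) = √26678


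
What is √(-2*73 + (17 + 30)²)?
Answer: √2063 ≈ 45.420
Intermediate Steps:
√(-2*73 + (17 + 30)²) = √(-146 + 47²) = √(-146 + 2209) = √2063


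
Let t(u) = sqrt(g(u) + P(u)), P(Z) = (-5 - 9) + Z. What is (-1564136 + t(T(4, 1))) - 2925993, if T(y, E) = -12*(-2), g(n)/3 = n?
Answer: -4490129 + sqrt(82) ≈ -4.4901e+6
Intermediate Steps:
g(n) = 3*n
T(y, E) = 24
P(Z) = -14 + Z
t(u) = sqrt(-14 + 4*u) (t(u) = sqrt(3*u + (-14 + u)) = sqrt(-14 + 4*u))
(-1564136 + t(T(4, 1))) - 2925993 = (-1564136 + sqrt(-14 + 4*24)) - 2925993 = (-1564136 + sqrt(-14 + 96)) - 2925993 = (-1564136 + sqrt(82)) - 2925993 = -4490129 + sqrt(82)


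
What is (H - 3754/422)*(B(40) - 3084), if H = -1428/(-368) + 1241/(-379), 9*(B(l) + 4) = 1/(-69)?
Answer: 116954718213155/4568788908 ≈ 25599.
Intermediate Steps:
B(l) = -2485/621 (B(l) = -4 + (⅑)/(-69) = -4 + (⅑)*(-1/69) = -4 - 1/621 = -2485/621)
H = 21131/34868 (H = -1428*(-1/368) + 1241*(-1/379) = 357/92 - 1241/379 = 21131/34868 ≈ 0.60603)
(H - 3754/422)*(B(40) - 3084) = (21131/34868 - 3754/422)*(-2485/621 - 3084) = (21131/34868 - 3754*1/422)*(-1917649/621) = (21131/34868 - 1877/211)*(-1917649/621) = -60988595/7357148*(-1917649/621) = 116954718213155/4568788908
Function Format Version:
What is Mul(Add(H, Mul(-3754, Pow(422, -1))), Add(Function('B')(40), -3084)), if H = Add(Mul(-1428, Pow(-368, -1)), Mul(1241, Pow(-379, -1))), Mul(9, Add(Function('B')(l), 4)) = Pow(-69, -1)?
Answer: Rational(116954718213155, 4568788908) ≈ 25599.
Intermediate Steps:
Function('B')(l) = Rational(-2485, 621) (Function('B')(l) = Add(-4, Mul(Rational(1, 9), Pow(-69, -1))) = Add(-4, Mul(Rational(1, 9), Rational(-1, 69))) = Add(-4, Rational(-1, 621)) = Rational(-2485, 621))
H = Rational(21131, 34868) (H = Add(Mul(-1428, Rational(-1, 368)), Mul(1241, Rational(-1, 379))) = Add(Rational(357, 92), Rational(-1241, 379)) = Rational(21131, 34868) ≈ 0.60603)
Mul(Add(H, Mul(-3754, Pow(422, -1))), Add(Function('B')(40), -3084)) = Mul(Add(Rational(21131, 34868), Mul(-3754, Pow(422, -1))), Add(Rational(-2485, 621), -3084)) = Mul(Add(Rational(21131, 34868), Mul(-3754, Rational(1, 422))), Rational(-1917649, 621)) = Mul(Add(Rational(21131, 34868), Rational(-1877, 211)), Rational(-1917649, 621)) = Mul(Rational(-60988595, 7357148), Rational(-1917649, 621)) = Rational(116954718213155, 4568788908)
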